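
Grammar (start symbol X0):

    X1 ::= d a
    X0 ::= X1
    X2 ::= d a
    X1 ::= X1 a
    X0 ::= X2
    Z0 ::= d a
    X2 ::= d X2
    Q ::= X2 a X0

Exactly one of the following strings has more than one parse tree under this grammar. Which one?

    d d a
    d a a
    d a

d d a: 1 tree
d a a: 1 tree
d a: 2 trees

d a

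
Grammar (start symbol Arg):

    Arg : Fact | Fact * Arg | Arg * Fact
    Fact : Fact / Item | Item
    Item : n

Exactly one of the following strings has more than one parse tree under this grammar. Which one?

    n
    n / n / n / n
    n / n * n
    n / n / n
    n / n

n / n * n

n: 1 tree
n / n / n / n: 1 tree
n / n * n: 2 trees
n / n / n: 1 tree
n / n: 1 tree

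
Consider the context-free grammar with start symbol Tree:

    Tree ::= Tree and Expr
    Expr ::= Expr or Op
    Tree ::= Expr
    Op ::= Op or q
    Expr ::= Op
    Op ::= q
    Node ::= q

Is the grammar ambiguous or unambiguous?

Witness: q or q

Derivation 1: Tree ⇒ Expr ⇒ Expr or Op ⇒ Op or Op ⇒ q or Op ⇒ q or q
Derivation 2: Tree ⇒ Expr ⇒ Op ⇒ Op or q ⇒ q or q

Two distinct leftmost derivations for the same string.

Ambiguous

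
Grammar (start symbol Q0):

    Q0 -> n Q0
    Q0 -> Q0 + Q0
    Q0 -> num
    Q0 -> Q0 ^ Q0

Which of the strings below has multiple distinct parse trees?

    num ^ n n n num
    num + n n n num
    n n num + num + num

num ^ n n n num: 1 tree
num + n n n num: 1 tree
n n num + num + num: 9 trees

n n num + num + num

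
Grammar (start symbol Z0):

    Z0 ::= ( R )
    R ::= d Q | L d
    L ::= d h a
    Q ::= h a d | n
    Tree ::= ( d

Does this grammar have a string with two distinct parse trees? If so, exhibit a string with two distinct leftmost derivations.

Ambiguous

Witness: ( d h a d )

Derivation 1: Z0 ⇒ ( R ) ⇒ ( d Q ) ⇒ ( d h a d )
Derivation 2: Z0 ⇒ ( R ) ⇒ ( L d ) ⇒ ( d h a d )

Two distinct leftmost derivations for the same string.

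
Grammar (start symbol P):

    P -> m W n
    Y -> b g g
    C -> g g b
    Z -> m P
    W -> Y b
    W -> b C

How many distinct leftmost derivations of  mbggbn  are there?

2

Parse trees for mbggbn:
  [P m [W [Y b g g] b] n]
  [P m [W b [C g g b]] n]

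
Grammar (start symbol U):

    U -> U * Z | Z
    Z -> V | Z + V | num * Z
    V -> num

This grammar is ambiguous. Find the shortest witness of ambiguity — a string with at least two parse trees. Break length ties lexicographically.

length 1: no string has ≥2 trees
length 3: num * num has 2 parse trees

Two derivations of num * num:
  U ⇒ U * Z ⇒ Z * Z ⇒ V * Z ⇒ num * Z ⇒ num * V ⇒ num * num
  U ⇒ Z ⇒ num * Z ⇒ num * V ⇒ num * num

num * num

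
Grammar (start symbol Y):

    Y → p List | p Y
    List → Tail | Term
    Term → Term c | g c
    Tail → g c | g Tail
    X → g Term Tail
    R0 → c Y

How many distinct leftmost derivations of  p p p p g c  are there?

2

Parse trees for p p p p g c:
  [Y p [Y p [Y p [Y p [List [Tail g c]]]]]]
  [Y p [Y p [Y p [Y p [List [Term g c]]]]]]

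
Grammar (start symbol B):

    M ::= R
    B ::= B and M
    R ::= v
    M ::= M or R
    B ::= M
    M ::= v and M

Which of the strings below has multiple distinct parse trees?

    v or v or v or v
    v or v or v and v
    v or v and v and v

v or v and v and v

v or v or v or v: 1 tree
v or v or v and v: 1 tree
v or v and v and v: 2 trees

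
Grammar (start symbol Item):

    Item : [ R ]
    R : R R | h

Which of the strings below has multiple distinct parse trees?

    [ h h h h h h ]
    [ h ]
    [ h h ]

[ h h h h h h ]: 42 trees
[ h ]: 1 tree
[ h h ]: 1 tree

[ h h h h h h ]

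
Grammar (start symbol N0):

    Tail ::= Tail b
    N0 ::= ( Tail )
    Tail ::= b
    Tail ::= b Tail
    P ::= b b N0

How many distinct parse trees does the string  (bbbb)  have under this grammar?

Parse trees for (bbbb):
  [N0 ( [Tail [Tail [Tail [Tail b] b] b] b] )]
  [N0 ( [Tail [Tail [Tail b [Tail b]] b] b] )]
  [N0 ( [Tail [Tail b [Tail [Tail b] b]] b] )]
  [N0 ( [Tail [Tail b [Tail b [Tail b]]] b] )]
  [N0 ( [Tail b [Tail [Tail [Tail b] b] b]] )]
  [N0 ( [Tail b [Tail [Tail b [Tail b]] b]] )]
  [N0 ( [Tail b [Tail b [Tail [Tail b] b]]] )]
  [N0 ( [Tail b [Tail b [Tail b [Tail b]]]] )]

8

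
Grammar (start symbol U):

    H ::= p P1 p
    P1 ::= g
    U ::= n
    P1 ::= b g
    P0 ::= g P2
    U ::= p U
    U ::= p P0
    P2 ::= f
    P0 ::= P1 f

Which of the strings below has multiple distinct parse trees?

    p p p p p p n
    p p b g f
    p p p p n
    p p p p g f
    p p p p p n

p p p p g f

p p p p p p n: 1 tree
p p b g f: 1 tree
p p p p n: 1 tree
p p p p g f: 2 trees
p p p p p n: 1 tree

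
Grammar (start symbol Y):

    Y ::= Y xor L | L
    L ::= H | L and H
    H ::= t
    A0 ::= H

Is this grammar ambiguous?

Unambiguous

Only Y, L, H are reachable from Y; ignoring the rest: Y → Y xor L | L  ;  L → L and H | H  — a left-associative chain with H at the bottom. Each string factors uniquely by precedence.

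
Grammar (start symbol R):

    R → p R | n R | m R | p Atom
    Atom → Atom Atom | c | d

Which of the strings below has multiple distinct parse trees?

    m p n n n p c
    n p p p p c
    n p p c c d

m p n n n p c: 1 tree
n p p p p c: 1 tree
n p p c c d: 2 trees

n p p c c d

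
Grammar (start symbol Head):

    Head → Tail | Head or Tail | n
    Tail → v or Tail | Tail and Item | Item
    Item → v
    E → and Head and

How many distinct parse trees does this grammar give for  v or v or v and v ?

7

Parse trees for v or v or v and v:
  [Head [Tail v or [Tail v or [Tail [Tail [Item v]] and [Item v]]]]]
  [Head [Tail v or [Tail [Tail v or [Tail [Item v]]] and [Item v]]]]
  [Head [Tail [Tail v or [Tail v or [Tail [Item v]]]] and [Item v]]]
  [Head [Head [Tail [Item v]]] or [Tail v or [Tail [Tail [Item v]] and [Item v]]]]
  [Head [Head [Tail [Item v]]] or [Tail [Tail v or [Tail [Item v]]] and [Item v]]]
  [Head [Head [Tail v or [Tail [Item v]]]] or [Tail [Tail [Item v]] and [Item v]]]
  [Head [Head [Head [Tail [Item v]]] or [Tail [Item v]]] or [Tail [Tail [Item v]] and [Item v]]]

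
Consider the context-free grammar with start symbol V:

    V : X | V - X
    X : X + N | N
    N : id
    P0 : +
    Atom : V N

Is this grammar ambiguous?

Unambiguous

(P0, Atom are unreachable from V, so their rules don't affect L(V).) V → V - X | X  ;  X → X + N | N  — a left-associative chain with N at the bottom. Each string factors uniquely by precedence.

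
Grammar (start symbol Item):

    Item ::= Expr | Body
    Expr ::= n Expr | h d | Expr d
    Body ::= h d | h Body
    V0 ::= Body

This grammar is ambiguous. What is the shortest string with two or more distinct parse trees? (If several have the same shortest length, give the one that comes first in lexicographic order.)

length 2: h d has 2 parse trees

Two derivations of h d:
  Item ⇒ Expr ⇒ h d
  Item ⇒ Body ⇒ h d

h d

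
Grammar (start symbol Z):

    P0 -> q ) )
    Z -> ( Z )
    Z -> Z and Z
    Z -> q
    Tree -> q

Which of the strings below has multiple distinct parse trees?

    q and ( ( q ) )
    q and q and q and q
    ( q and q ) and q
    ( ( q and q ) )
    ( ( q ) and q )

q and q and q and q

q and ( ( q ) ): 1 tree
q and q and q and q: 5 trees
( q and q ) and q: 1 tree
( ( q and q ) ): 1 tree
( ( q ) and q ): 1 tree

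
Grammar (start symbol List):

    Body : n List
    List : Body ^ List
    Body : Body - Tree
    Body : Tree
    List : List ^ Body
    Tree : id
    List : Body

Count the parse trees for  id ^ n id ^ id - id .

12

Parse trees for id ^ n id ^ id - id (showing first 6 of 12):
  [List [Body [Tree id]] ^ [List [Body n [List [Body [Tree id]]]] ^ [List [Body [Body [Tree id]] - [Tree id]]]]]
  [List [Body [Tree id]] ^ [List [List [Body n [List [Body [Tree id]]]]] ^ [Body [Body [Tree id]] - [Tree id]]]]
  [List [Body [Tree id]] ^ [List [Body n [List [Body [Tree id]] ^ [List [Body [Body [Tree id]] - [Tree id]]]]]]]
  [List [Body [Tree id]] ^ [List [Body n [List [List [Body [Tree id]]] ^ [Body [Body [Tree id]] - [Tree id]]]]]]
  [List [Body [Tree id]] ^ [List [Body [Body n [List [Body [Tree id]] ^ [List [Body [Tree id]]]]] - [Tree id]]]]
  [List [Body [Tree id]] ^ [List [Body [Body n [List [List [Body [Tree id]]] ^ [Body [Tree id]]]] - [Tree id]]]]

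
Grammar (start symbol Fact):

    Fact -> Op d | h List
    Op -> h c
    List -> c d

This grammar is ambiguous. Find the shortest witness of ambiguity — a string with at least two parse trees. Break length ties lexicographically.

h c d

length 3: h c d has 2 parse trees

Two derivations of h c d:
  Fact ⇒ Op d ⇒ h c d
  Fact ⇒ h List ⇒ h c d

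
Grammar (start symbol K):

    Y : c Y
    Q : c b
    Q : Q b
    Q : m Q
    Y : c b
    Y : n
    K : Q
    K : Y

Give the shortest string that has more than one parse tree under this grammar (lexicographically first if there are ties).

length 1: no string has ≥2 trees
length 2: c b has 2 parse trees

Two derivations of c b:
  K ⇒ Q ⇒ c b
  K ⇒ Y ⇒ c b

c b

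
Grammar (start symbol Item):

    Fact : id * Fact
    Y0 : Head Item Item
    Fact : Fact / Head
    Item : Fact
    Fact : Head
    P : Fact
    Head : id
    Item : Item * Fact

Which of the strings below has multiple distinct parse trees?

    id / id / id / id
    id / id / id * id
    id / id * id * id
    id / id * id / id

id / id / id / id: 1 tree
id / id / id * id: 1 tree
id / id * id * id: 2 trees
id / id * id / id: 1 tree

id / id * id * id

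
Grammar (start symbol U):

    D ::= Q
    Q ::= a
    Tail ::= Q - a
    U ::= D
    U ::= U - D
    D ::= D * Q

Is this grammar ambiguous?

Unambiguous

(Tail is unreachable from U, so its rules don't affect L(U).) U → U - D | D  ;  D → D * Q | Q  — a left-associative chain with Q at the bottom. Each string factors uniquely by precedence.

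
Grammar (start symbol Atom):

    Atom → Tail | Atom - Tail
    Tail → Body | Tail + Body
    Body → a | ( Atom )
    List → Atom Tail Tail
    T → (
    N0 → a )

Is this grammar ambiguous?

(List, T, N0 are unreachable from Atom, so their rules don't affect L(Atom).) Atom → Atom - Tail | Tail  ;  Tail → Tail + Body | Body  — a left-associative chain with Body at the bottom. Each string factors uniquely by precedence.

Unambiguous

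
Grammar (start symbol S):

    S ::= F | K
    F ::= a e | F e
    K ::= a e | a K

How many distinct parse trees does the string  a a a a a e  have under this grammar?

1

Parse trees for a a a a a e:
  [S [K a [K a [K a [K a [K a e]]]]]]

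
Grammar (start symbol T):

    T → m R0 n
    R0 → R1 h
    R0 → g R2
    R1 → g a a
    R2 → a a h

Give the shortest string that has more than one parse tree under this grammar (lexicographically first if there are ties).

length 6: m g a a h n has 2 parse trees

Two derivations of m g a a h n:
  T ⇒ m R0 n ⇒ m R1 h n ⇒ m g a a h n
  T ⇒ m R0 n ⇒ m g R2 n ⇒ m g a a h n

m g a a h n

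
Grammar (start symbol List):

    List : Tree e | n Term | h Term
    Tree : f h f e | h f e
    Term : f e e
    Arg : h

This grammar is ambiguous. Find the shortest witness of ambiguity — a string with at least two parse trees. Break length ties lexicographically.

h f e e

length 4: h f e e has 2 parse trees

Two derivations of h f e e:
  List ⇒ Tree e ⇒ h f e e
  List ⇒ h Term ⇒ h f e e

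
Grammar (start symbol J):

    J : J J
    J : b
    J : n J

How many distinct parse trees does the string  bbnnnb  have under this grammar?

2

Parse trees for bbnnnb:
  [J [J b] [J [J b] [J n [J n [J n [J b]]]]]]
  [J [J [J b] [J b]] [J n [J n [J n [J b]]]]]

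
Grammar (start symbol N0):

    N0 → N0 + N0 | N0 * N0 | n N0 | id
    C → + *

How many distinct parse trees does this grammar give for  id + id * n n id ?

2

Parse trees for id + id * n n id:
  [N0 [N0 id] + [N0 [N0 id] * [N0 n [N0 n [N0 id]]]]]
  [N0 [N0 [N0 id] + [N0 id]] * [N0 n [N0 n [N0 id]]]]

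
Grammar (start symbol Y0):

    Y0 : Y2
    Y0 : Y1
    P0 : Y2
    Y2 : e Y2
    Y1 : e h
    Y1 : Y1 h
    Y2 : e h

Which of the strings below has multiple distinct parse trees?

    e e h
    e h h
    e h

e h

e e h: 1 tree
e h h: 1 tree
e h: 2 trees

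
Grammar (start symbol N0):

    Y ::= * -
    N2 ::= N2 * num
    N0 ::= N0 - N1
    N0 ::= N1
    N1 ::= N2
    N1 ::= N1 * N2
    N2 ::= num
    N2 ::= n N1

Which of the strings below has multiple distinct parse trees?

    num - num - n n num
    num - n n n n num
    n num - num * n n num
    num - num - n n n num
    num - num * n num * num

num - num * n num * num

num - num - n n num: 1 tree
num - n n n n num: 1 tree
n num - num * n n num: 1 tree
num - num - n n n num: 1 tree
num - num * n num * num: 4 trees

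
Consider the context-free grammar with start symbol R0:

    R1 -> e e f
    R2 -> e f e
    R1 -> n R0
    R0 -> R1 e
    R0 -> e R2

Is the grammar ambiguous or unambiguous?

Ambiguous

Witness: e e f e

Derivation 1: R0 ⇒ R1 e ⇒ e e f e
Derivation 2: R0 ⇒ e R2 ⇒ e e f e

Two distinct leftmost derivations for the same string.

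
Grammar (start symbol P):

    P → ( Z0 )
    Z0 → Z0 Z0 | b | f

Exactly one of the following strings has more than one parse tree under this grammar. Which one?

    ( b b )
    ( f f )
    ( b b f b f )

( b b ): 1 tree
( f f ): 1 tree
( b b f b f ): 14 trees

( b b f b f )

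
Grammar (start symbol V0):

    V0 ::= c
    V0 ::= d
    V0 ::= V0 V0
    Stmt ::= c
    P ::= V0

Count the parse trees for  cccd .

5

Parse trees for cccd:
  [V0 [V0 c] [V0 [V0 c] [V0 [V0 c] [V0 d]]]]
  [V0 [V0 c] [V0 [V0 [V0 c] [V0 c]] [V0 d]]]
  [V0 [V0 [V0 c] [V0 c]] [V0 [V0 c] [V0 d]]]
  [V0 [V0 [V0 c] [V0 [V0 c] [V0 c]]] [V0 d]]
  [V0 [V0 [V0 [V0 c] [V0 c]] [V0 c]] [V0 d]]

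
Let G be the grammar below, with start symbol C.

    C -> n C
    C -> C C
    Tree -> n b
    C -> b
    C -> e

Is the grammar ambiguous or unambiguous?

Ambiguous

Witness: b b b

Derivation 1: C ⇒ C C ⇒ C C C ⇒ b C C ⇒ b b C ⇒ b b b
Derivation 2: C ⇒ C C ⇒ b C ⇒ b C C ⇒ b b C ⇒ b b b

Two distinct leftmost derivations for the same string.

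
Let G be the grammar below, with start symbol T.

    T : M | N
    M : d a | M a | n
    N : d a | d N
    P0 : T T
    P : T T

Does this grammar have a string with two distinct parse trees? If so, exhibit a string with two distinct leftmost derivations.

Ambiguous

Witness: d a

Derivation 1: T ⇒ M ⇒ d a
Derivation 2: T ⇒ N ⇒ d a

Two distinct leftmost derivations for the same string.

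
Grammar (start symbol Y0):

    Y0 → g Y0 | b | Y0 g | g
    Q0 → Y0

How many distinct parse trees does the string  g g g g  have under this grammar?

Parse trees for g g g g:
  [Y0 g [Y0 g [Y0 g [Y0 g]]]]
  [Y0 g [Y0 g [Y0 [Y0 g] g]]]
  [Y0 g [Y0 [Y0 g [Y0 g]] g]]
  [Y0 g [Y0 [Y0 [Y0 g] g] g]]
  [Y0 [Y0 g [Y0 g [Y0 g]]] g]
  [Y0 [Y0 g [Y0 [Y0 g] g]] g]
  [Y0 [Y0 [Y0 g [Y0 g]] g] g]
  [Y0 [Y0 [Y0 [Y0 g] g] g] g]

8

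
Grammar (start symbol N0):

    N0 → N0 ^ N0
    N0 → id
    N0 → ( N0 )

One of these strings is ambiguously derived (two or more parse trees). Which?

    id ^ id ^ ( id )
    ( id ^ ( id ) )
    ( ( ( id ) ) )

id ^ id ^ ( id ): 2 trees
( id ^ ( id ) ): 1 tree
( ( ( id ) ) ): 1 tree

id ^ id ^ ( id )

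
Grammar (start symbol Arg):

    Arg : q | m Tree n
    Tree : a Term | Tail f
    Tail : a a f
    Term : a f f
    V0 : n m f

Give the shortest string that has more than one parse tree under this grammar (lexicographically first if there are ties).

m a a f f n

length 1: no string has ≥2 trees
length 6: m a a f f n has 2 parse trees

Two derivations of m a a f f n:
  Arg ⇒ m Tree n ⇒ m a Term n ⇒ m a a f f n
  Arg ⇒ m Tree n ⇒ m Tail f n ⇒ m a a f f n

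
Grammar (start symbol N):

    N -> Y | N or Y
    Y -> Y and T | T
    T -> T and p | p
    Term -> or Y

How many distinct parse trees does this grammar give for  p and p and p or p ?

4

Parse trees for p and p and p or p:
  [N [N [Y [Y [T p]] and [T [T p] and p]]] or [Y [T p]]]
  [N [N [Y [Y [Y [T p]] and [T p]] and [T p]]] or [Y [T p]]]
  [N [N [Y [Y [T [T p] and p]] and [T p]]] or [Y [T p]]]
  [N [N [Y [T [T [T p] and p] and p]]] or [Y [T p]]]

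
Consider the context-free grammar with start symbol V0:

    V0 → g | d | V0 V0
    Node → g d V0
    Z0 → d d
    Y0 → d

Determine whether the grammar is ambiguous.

Witness: d d d

Derivation 1: V0 ⇒ V0 V0 ⇒ d V0 ⇒ d V0 V0 ⇒ d d V0 ⇒ d d d
Derivation 2: V0 ⇒ V0 V0 ⇒ V0 V0 V0 ⇒ d V0 V0 ⇒ d d V0 ⇒ d d d

Two distinct leftmost derivations for the same string.

Ambiguous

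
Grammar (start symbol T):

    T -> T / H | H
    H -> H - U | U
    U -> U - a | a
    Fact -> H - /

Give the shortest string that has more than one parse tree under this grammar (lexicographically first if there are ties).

length 1: no string has ≥2 trees
length 3: a - a has 2 parse trees

Two derivations of a - a:
  T ⇒ H ⇒ H - U ⇒ U - U ⇒ a - U ⇒ a - a
  T ⇒ H ⇒ U ⇒ U - a ⇒ a - a

a - a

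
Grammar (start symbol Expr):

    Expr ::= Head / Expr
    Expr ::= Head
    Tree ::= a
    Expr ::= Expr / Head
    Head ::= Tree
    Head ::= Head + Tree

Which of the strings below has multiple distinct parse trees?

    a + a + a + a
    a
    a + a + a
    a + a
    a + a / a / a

a + a + a + a: 1 tree
a: 1 tree
a + a + a: 1 tree
a + a: 1 tree
a + a / a / a: 4 trees

a + a / a / a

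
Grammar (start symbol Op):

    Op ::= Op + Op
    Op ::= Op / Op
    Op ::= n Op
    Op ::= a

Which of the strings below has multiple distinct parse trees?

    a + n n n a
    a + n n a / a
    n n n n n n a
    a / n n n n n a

a + n n n a: 1 tree
a + n n a / a: 4 trees
n n n n n n a: 1 tree
a / n n n n n a: 1 tree

a + n n a / a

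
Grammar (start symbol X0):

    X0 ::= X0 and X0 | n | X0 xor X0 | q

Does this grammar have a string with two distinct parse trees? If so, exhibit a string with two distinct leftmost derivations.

Ambiguous

Witness: n and n and n

Derivation 1: X0 ⇒ X0 and X0 ⇒ X0 and X0 and X0 ⇒ n and X0 and X0 ⇒ n and n and X0 ⇒ n and n and n
Derivation 2: X0 ⇒ X0 and X0 ⇒ n and X0 ⇒ n and X0 and X0 ⇒ n and n and X0 ⇒ n and n and n

Two distinct leftmost derivations for the same string.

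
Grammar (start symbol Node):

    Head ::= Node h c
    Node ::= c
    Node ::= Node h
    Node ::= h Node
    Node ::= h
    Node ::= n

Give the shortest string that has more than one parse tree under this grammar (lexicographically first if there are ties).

length 1: no string has ≥2 trees
length 2: h h has 2 parse trees

Two derivations of h h:
  Node ⇒ Node h ⇒ h h
  Node ⇒ h Node ⇒ h h

h h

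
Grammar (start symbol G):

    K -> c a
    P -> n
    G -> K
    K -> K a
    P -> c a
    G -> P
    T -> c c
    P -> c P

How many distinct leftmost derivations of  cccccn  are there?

1

Parse trees for cccccn:
  [G [P c [P c [P c [P c [P c [P n]]]]]]]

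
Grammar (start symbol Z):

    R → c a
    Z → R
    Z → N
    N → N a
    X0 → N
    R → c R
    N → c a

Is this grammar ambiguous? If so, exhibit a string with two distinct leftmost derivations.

Witness: c a

Derivation 1: Z ⇒ R ⇒ c a
Derivation 2: Z ⇒ N ⇒ c a

Two distinct leftmost derivations for the same string.

Ambiguous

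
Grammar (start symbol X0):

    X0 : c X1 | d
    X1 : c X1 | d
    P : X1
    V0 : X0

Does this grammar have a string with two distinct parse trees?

(P, V0 are unreachable from X0, so their rules don't affect L(X0).) The reachable rules are right-linear with at most one rule per (nonterminal, next-terminal) pair. Each input token forces the next rule, so parsing is deterministic.

Unambiguous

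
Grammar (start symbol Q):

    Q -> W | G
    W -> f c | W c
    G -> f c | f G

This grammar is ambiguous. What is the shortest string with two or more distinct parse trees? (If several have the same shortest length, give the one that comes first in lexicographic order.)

f c

length 2: f c has 2 parse trees

Two derivations of f c:
  Q ⇒ W ⇒ f c
  Q ⇒ G ⇒ f c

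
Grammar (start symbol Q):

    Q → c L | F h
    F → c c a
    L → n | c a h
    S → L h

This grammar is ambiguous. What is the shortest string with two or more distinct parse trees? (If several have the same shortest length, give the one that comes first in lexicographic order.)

c c a h

length 2: no string has ≥2 trees
length 4: c c a h has 2 parse trees

Two derivations of c c a h:
  Q ⇒ c L ⇒ c c a h
  Q ⇒ F h ⇒ c c a h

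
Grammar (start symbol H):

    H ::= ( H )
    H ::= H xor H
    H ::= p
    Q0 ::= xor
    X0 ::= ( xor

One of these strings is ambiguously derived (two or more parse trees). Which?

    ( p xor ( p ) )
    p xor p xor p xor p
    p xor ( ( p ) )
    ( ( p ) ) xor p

p xor p xor p xor p

( p xor ( p ) ): 1 tree
p xor p xor p xor p: 5 trees
p xor ( ( p ) ): 1 tree
( ( p ) ) xor p: 1 tree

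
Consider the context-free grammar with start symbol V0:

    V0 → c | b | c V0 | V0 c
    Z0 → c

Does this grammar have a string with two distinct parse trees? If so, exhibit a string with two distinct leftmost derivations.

Witness: c c

Derivation 1: V0 ⇒ c V0 ⇒ c c
Derivation 2: V0 ⇒ V0 c ⇒ c c

Two distinct leftmost derivations for the same string.

Ambiguous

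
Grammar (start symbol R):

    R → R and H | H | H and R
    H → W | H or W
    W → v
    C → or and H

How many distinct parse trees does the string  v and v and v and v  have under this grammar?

8

Parse trees for v and v and v and v:
  [R [R [R [R [H [W v]]] and [H [W v]]] and [H [W v]]] and [H [W v]]]
  [R [R [R [H [W v]] and [R [H [W v]]]] and [H [W v]]] and [H [W v]]]
  [R [R [H [W v]] and [R [R [H [W v]]] and [H [W v]]]] and [H [W v]]]
  [R [R [H [W v]] and [R [H [W v]] and [R [H [W v]]]]] and [H [W v]]]
  [R [H [W v]] and [R [R [R [H [W v]]] and [H [W v]]] and [H [W v]]]]
  [R [H [W v]] and [R [R [H [W v]] and [R [H [W v]]]] and [H [W v]]]]
  [R [H [W v]] and [R [H [W v]] and [R [R [H [W v]]] and [H [W v]]]]]
  [R [H [W v]] and [R [H [W v]] and [R [H [W v]] and [R [H [W v]]]]]]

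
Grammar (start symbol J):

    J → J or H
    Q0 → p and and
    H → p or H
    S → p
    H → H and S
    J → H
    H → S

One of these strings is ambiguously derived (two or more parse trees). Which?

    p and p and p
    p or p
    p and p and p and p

p or p

p and p and p: 1 tree
p or p: 2 trees
p and p and p and p: 1 tree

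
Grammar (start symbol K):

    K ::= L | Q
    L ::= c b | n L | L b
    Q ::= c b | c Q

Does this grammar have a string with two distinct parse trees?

Witness: c b

Derivation 1: K ⇒ L ⇒ c b
Derivation 2: K ⇒ Q ⇒ c b

Two distinct leftmost derivations for the same string.

Ambiguous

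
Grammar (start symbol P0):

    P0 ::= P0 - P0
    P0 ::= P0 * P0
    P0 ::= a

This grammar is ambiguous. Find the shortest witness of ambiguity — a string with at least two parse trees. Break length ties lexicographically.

length 1: no string has ≥2 trees
length 3: no string has ≥2 trees
length 5: a * a * a has 2 parse trees

Two derivations of a * a * a:
  P0 ⇒ P0 * P0 ⇒ P0 * P0 * P0 ⇒ a * P0 * P0 ⇒ a * a * P0 ⇒ a * a * a
  P0 ⇒ P0 * P0 ⇒ a * P0 ⇒ a * P0 * P0 ⇒ a * a * P0 ⇒ a * a * a

a * a * a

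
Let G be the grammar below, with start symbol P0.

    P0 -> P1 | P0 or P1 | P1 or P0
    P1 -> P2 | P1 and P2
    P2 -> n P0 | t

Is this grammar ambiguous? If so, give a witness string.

Ambiguous

Witness: t or t

Derivation 1: P0 ⇒ P0 or P1 ⇒ P1 or P1 ⇒ P2 or P1 ⇒ t or P1 ⇒ t or P2 ⇒ t or t
Derivation 2: P0 ⇒ P1 or P0 ⇒ P2 or P0 ⇒ t or P0 ⇒ t or P1 ⇒ t or P2 ⇒ t or t

Two distinct leftmost derivations for the same string.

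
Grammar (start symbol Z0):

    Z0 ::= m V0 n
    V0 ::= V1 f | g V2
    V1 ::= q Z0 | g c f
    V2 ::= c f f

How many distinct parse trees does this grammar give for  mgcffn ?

2

Parse trees for mgcffn:
  [Z0 m [V0 [V1 g c f] f] n]
  [Z0 m [V0 g [V2 c f f]] n]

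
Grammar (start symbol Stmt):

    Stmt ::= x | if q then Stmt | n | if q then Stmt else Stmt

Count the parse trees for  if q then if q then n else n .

2

Parse trees for if q then if q then n else n:
  [Stmt if q then [Stmt if q then [Stmt n] else [Stmt n]]]
  [Stmt if q then [Stmt if q then [Stmt n]] else [Stmt n]]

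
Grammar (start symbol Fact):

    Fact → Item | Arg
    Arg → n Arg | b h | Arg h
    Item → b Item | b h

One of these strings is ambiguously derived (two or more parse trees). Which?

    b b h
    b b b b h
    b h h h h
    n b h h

b b h: 1 tree
b b b b h: 1 tree
b h h h h: 1 tree
n b h h: 2 trees

n b h h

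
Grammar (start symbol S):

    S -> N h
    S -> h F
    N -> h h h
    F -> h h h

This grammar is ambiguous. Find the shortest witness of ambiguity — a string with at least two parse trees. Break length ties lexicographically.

length 4: h h h h has 2 parse trees

Two derivations of h h h h:
  S ⇒ N h ⇒ h h h h
  S ⇒ h F ⇒ h h h h

h h h h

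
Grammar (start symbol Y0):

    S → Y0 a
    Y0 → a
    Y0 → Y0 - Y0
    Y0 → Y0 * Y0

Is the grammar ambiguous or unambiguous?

Witness: a * a * a

Derivation 1: Y0 ⇒ Y0 * Y0 ⇒ a * Y0 ⇒ a * Y0 * Y0 ⇒ a * a * Y0 ⇒ a * a * a
Derivation 2: Y0 ⇒ Y0 * Y0 ⇒ Y0 * Y0 * Y0 ⇒ a * Y0 * Y0 ⇒ a * a * Y0 ⇒ a * a * a

Two distinct leftmost derivations for the same string.

Ambiguous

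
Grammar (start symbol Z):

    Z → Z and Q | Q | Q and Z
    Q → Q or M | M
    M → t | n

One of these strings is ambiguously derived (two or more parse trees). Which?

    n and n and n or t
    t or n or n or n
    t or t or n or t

n and n and n or t

n and n and n or t: 4 trees
t or n or n or n: 1 tree
t or t or n or t: 1 tree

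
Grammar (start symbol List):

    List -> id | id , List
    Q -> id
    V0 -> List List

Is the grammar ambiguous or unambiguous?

Unambiguous

Only List is reachable from List; ignoring the rest: The reachable grammar is A → atom sep A | atom. Each atom is followed by either the separator (recurse) or end-of-string (stop) — no choice point.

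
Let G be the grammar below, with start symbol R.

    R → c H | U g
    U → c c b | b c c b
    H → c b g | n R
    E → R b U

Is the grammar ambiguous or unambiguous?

Ambiguous

Witness: c c b g

Derivation 1: R ⇒ c H ⇒ c c b g
Derivation 2: R ⇒ U g ⇒ c c b g

Two distinct leftmost derivations for the same string.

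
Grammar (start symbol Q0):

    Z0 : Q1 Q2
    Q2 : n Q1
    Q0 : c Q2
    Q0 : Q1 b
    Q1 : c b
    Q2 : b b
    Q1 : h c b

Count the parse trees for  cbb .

Parse trees for cbb:
  [Q0 c [Q2 b b]]
  [Q0 [Q1 c b] b]

2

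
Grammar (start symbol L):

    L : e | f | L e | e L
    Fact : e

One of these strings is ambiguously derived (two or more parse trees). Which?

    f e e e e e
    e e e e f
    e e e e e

f e e e e e: 1 tree
e e e e f: 1 tree
e e e e e: 16 trees

e e e e e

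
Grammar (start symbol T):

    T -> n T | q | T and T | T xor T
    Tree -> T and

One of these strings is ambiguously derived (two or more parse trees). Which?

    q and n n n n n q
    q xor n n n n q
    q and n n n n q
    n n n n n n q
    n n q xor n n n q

q and n n n n n q: 1 tree
q xor n n n n q: 1 tree
q and n n n n q: 1 tree
n n n n n n q: 1 tree
n n q xor n n n q: 3 trees

n n q xor n n n q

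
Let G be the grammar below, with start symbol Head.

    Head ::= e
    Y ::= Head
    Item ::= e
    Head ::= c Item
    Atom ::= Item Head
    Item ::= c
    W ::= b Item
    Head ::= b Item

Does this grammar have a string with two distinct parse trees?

Unambiguous

Only Head, Item are reachable from Head; ignoring the rest: The reachable rules are right-linear with at most one rule per (nonterminal, next-terminal) pair. Each input token forces the next rule, so parsing is deterministic.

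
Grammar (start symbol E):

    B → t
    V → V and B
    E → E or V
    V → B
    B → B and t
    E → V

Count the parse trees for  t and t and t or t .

Parse trees for t and t and t or t:
  [E [E [V [V [B t]] and [B [B t] and t]]] or [V [B t]]]
  [E [E [V [V [V [B t]] and [B t]] and [B t]]] or [V [B t]]]
  [E [E [V [V [B [B t] and t]] and [B t]]] or [V [B t]]]
  [E [E [V [B [B [B t] and t] and t]]] or [V [B t]]]

4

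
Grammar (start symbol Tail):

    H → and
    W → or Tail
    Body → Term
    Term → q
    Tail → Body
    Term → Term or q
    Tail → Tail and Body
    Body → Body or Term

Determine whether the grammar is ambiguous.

Witness: q or q

Derivation 1: Tail ⇒ Body ⇒ Term ⇒ Term or q ⇒ q or q
Derivation 2: Tail ⇒ Body ⇒ Body or Term ⇒ Term or Term ⇒ q or Term ⇒ q or q

Two distinct leftmost derivations for the same string.

Ambiguous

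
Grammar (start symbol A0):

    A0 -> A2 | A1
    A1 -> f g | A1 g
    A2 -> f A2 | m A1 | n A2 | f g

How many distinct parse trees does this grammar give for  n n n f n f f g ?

1

Parse trees for n n n f n f f g:
  [A0 [A2 n [A2 n [A2 n [A2 f [A2 n [A2 f [A2 f g]]]]]]]]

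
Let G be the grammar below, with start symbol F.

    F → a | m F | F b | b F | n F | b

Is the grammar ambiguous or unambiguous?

Ambiguous

Witness: b b

Derivation 1: F ⇒ F b ⇒ b b
Derivation 2: F ⇒ b F ⇒ b b

Two distinct leftmost derivations for the same string.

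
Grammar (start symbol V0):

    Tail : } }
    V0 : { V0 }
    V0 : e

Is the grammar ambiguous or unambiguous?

Unambiguous

(Tail is unreachable from V0, so its rules don't affect L(V0).) L(V0) is { openⁿ atom closeⁿ : n ≥ 0 }. The bracket depth fixes n, and the derivation is forced at every step.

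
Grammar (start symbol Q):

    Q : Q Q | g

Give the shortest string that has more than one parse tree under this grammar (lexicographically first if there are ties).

g g g

length 1: no string has ≥2 trees
length 2: no string has ≥2 trees
length 3: g g g has 2 parse trees

Two derivations of g g g:
  Q ⇒ Q Q ⇒ Q Q Q ⇒ g Q Q ⇒ g g Q ⇒ g g g
  Q ⇒ Q Q ⇒ g Q ⇒ g Q Q ⇒ g g Q ⇒ g g g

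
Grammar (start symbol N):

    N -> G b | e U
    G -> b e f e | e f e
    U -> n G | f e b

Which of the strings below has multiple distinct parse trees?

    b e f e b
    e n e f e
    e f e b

e f e b

b e f e b: 1 tree
e n e f e: 1 tree
e f e b: 2 trees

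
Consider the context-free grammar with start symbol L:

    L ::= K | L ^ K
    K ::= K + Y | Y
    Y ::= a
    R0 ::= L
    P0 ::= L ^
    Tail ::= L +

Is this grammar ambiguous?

Only L, K, Y are reachable from L; ignoring the rest: This is a standard precedence ladder (L over K over Y), with each level left-recursive on its own operator ('^' at L, '+' at K). That structure is LR(1), hence unambiguous.

Unambiguous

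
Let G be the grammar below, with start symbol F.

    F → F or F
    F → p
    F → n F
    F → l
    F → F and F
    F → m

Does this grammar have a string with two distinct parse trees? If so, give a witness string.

Ambiguous

Witness: n l and l

Derivation 1: F ⇒ n F ⇒ n F and F ⇒ n l and F ⇒ n l and l
Derivation 2: F ⇒ F and F ⇒ n F and F ⇒ n l and F ⇒ n l and l

Two distinct leftmost derivations for the same string.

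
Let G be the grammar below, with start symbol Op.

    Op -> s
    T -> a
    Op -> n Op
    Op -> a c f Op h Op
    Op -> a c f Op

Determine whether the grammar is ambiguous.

Ambiguous

Witness: a c f a c f s h s

Derivation 1: Op ⇒ a c f Op h Op ⇒ a c f a c f Op h Op ⇒ a c f a c f s h Op ⇒ a c f a c f s h s
Derivation 2: Op ⇒ a c f Op ⇒ a c f a c f Op h Op ⇒ a c f a c f s h Op ⇒ a c f a c f s h s

Two distinct leftmost derivations for the same string.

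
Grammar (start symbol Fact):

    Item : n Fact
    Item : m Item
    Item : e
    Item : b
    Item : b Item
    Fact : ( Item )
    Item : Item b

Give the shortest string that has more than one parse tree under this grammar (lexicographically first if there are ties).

length 3: no string has ≥2 trees
length 4: ( b b ) has 2 parse trees

Two derivations of ( b b ):
  Fact ⇒ ( Item ) ⇒ ( b Item ) ⇒ ( b b )
  Fact ⇒ ( Item ) ⇒ ( Item b ) ⇒ ( b b )

( b b )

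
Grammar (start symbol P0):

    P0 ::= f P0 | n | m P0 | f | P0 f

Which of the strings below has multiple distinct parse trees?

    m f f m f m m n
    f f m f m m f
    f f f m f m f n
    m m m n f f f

m m m n f f f

m f f m f m m n: 1 tree
f f m f m m f: 1 tree
f f f m f m f n: 1 tree
m m m n f f f: 20 trees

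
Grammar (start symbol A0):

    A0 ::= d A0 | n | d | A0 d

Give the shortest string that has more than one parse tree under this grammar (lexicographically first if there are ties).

d d

length 1: no string has ≥2 trees
length 2: d d has 2 parse trees

Two derivations of d d:
  A0 ⇒ d A0 ⇒ d d
  A0 ⇒ A0 d ⇒ d d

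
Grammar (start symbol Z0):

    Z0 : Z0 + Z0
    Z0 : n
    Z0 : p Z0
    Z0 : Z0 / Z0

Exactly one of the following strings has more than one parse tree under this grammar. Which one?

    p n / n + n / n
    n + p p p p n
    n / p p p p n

p n / n + n / n

p n / n + n / n: 14 trees
n + p p p p n: 1 tree
n / p p p p n: 1 tree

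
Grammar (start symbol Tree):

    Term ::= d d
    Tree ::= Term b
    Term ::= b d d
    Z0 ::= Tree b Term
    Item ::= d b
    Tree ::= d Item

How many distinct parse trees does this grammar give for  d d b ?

2

Parse trees for d d b:
  [Tree [Term d d] b]
  [Tree d [Item d b]]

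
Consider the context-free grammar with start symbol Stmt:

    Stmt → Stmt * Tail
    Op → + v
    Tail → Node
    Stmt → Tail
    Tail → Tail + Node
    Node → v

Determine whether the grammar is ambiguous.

Unambiguous

(Op is unreachable from Stmt, so its rules don't affect L(Stmt).) This is a standard precedence ladder (Stmt over Tail over Node), with each level left-recursive on its own operator ('*' at Stmt, '+' at Tail). That structure is LR(1), hence unambiguous.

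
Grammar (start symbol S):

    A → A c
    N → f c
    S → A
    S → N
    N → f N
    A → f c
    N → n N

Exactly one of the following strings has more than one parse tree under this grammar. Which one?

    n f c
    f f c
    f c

f c

n f c: 1 tree
f f c: 1 tree
f c: 2 trees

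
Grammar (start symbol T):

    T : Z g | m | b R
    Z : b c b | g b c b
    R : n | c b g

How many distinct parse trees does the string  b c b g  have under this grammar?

Parse trees for b c b g:
  [T [Z b c b] g]
  [T b [R c b g]]

2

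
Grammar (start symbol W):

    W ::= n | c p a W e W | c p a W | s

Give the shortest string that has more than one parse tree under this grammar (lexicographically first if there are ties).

length 1: no string has ≥2 trees
length 4: no string has ≥2 trees
length 6: no string has ≥2 trees
length 7: no string has ≥2 trees
length 9: c p a c p a n e n has 2 parse trees

Two derivations of c p a c p a n e n:
  W ⇒ c p a W e W ⇒ c p a c p a W e W ⇒ c p a c p a n e W ⇒ c p a c p a n e n
  W ⇒ c p a W ⇒ c p a c p a W e W ⇒ c p a c p a n e W ⇒ c p a c p a n e n

c p a c p a n e n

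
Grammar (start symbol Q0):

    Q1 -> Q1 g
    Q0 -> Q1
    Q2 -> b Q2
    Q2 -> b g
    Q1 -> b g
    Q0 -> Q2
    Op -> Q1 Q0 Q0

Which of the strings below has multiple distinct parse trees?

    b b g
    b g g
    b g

b g

b b g: 1 tree
b g g: 1 tree
b g: 2 trees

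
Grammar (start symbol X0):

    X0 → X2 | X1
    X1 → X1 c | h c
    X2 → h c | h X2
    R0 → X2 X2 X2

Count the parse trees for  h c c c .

1

Parse trees for h c c c:
  [X0 [X1 [X1 [X1 h c] c] c]]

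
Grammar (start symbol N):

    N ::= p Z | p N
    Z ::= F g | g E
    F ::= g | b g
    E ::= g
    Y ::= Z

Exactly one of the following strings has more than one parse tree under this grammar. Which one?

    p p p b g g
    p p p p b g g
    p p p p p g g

p p p b g g: 1 tree
p p p p b g g: 1 tree
p p p p p g g: 2 trees

p p p p p g g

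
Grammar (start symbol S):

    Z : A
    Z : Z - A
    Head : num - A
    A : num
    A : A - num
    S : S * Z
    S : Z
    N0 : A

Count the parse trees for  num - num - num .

Parse trees for num - num - num:
  [S [Z [A [A [A num] - num] - num]]]
  [S [Z [Z [A num]] - [A [A num] - num]]]
  [S [Z [Z [A [A num] - num]] - [A num]]]
  [S [Z [Z [Z [A num]] - [A num]] - [A num]]]

4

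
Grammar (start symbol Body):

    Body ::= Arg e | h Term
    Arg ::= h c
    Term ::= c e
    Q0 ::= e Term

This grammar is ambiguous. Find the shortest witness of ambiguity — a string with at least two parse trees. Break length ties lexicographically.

h c e

length 3: h c e has 2 parse trees

Two derivations of h c e:
  Body ⇒ Arg e ⇒ h c e
  Body ⇒ h Term ⇒ h c e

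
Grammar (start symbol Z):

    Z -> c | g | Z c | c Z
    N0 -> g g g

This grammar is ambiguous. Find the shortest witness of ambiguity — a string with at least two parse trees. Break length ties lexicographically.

c c

length 1: no string has ≥2 trees
length 2: c c has 2 parse trees

Two derivations of c c:
  Z ⇒ Z c ⇒ c c
  Z ⇒ c Z ⇒ c c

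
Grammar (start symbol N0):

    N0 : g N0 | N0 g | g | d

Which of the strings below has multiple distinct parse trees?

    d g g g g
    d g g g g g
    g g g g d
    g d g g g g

d g g g g: 1 tree
d g g g g g: 1 tree
g g g g d: 1 tree
g d g g g g: 5 trees

g d g g g g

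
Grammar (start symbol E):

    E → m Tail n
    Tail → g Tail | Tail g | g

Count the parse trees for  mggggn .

Parse trees for mggggn:
  [E m [Tail g [Tail g [Tail g [Tail g]]]] n]
  [E m [Tail g [Tail g [Tail [Tail g] g]]] n]
  [E m [Tail g [Tail [Tail g [Tail g]] g]] n]
  [E m [Tail g [Tail [Tail [Tail g] g] g]] n]
  [E m [Tail [Tail g [Tail g [Tail g]]] g] n]
  [E m [Tail [Tail g [Tail [Tail g] g]] g] n]
  [E m [Tail [Tail [Tail g [Tail g]] g] g] n]
  [E m [Tail [Tail [Tail [Tail g] g] g] g] n]

8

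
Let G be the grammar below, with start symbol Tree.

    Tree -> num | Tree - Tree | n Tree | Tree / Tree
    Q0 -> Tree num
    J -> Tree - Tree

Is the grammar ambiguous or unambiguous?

Witness: n num - num

Derivation 1: Tree ⇒ Tree - Tree ⇒ n Tree - Tree ⇒ n num - Tree ⇒ n num - num
Derivation 2: Tree ⇒ n Tree ⇒ n Tree - Tree ⇒ n num - Tree ⇒ n num - num

Two distinct leftmost derivations for the same string.

Ambiguous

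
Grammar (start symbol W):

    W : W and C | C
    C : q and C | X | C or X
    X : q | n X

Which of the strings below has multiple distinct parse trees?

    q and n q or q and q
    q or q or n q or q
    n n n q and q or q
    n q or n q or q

q and n q or q and q

q and n q or q and q: 3 trees
q or q or n q or q: 1 tree
n n n q and q or q: 1 tree
n q or n q or q: 1 tree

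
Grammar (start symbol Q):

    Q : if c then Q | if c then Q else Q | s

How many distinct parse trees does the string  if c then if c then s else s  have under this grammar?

2

Parse trees for if c then if c then s else s:
  [Q if c then [Q if c then [Q s] else [Q s]]]
  [Q if c then [Q if c then [Q s]] else [Q s]]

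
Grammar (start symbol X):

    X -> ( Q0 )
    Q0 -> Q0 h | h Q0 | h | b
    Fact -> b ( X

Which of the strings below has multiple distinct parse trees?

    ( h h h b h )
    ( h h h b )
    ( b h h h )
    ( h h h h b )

( h h h b h ): 4 trees
( h h h b ): 1 tree
( b h h h ): 1 tree
( h h h h b ): 1 tree

( h h h b h )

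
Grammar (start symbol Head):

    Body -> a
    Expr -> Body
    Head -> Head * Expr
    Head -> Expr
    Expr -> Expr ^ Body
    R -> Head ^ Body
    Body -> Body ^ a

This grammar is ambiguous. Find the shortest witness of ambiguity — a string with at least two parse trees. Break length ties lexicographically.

a ^ a

length 1: no string has ≥2 trees
length 3: a ^ a has 2 parse trees

Two derivations of a ^ a:
  Head ⇒ Expr ⇒ Body ⇒ Body ^ a ⇒ a ^ a
  Head ⇒ Expr ⇒ Expr ^ Body ⇒ Body ^ Body ⇒ a ^ Body ⇒ a ^ a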